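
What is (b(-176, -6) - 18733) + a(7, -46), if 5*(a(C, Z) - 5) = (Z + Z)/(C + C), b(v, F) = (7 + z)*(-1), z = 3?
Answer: -655876/35 ≈ -18739.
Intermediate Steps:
b(v, F) = -10 (b(v, F) = (7 + 3)*(-1) = 10*(-1) = -10)
a(C, Z) = 5 + Z/(5*C) (a(C, Z) = 5 + ((Z + Z)/(C + C))/5 = 5 + ((2*Z)/((2*C)))/5 = 5 + ((2*Z)*(1/(2*C)))/5 = 5 + (Z/C)/5 = 5 + Z/(5*C))
(b(-176, -6) - 18733) + a(7, -46) = (-10 - 18733) + (5 + (⅕)*(-46)/7) = -18743 + (5 + (⅕)*(-46)*(⅐)) = -18743 + (5 - 46/35) = -18743 + 129/35 = -655876/35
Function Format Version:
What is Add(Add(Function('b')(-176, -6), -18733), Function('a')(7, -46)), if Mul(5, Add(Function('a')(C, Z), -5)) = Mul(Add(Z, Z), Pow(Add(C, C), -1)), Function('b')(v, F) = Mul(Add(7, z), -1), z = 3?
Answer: Rational(-655876, 35) ≈ -18739.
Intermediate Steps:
Function('b')(v, F) = -10 (Function('b')(v, F) = Mul(Add(7, 3), -1) = Mul(10, -1) = -10)
Function('a')(C, Z) = Add(5, Mul(Rational(1, 5), Z, Pow(C, -1))) (Function('a')(C, Z) = Add(5, Mul(Rational(1, 5), Mul(Add(Z, Z), Pow(Add(C, C), -1)))) = Add(5, Mul(Rational(1, 5), Mul(Mul(2, Z), Pow(Mul(2, C), -1)))) = Add(5, Mul(Rational(1, 5), Mul(Mul(2, Z), Mul(Rational(1, 2), Pow(C, -1))))) = Add(5, Mul(Rational(1, 5), Mul(Z, Pow(C, -1)))) = Add(5, Mul(Rational(1, 5), Z, Pow(C, -1))))
Add(Add(Function('b')(-176, -6), -18733), Function('a')(7, -46)) = Add(Add(-10, -18733), Add(5, Mul(Rational(1, 5), -46, Pow(7, -1)))) = Add(-18743, Add(5, Mul(Rational(1, 5), -46, Rational(1, 7)))) = Add(-18743, Add(5, Rational(-46, 35))) = Add(-18743, Rational(129, 35)) = Rational(-655876, 35)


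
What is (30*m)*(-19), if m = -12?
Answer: 6840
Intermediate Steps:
(30*m)*(-19) = (30*(-12))*(-19) = -360*(-19) = 6840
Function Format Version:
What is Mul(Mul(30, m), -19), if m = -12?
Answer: 6840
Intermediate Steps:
Mul(Mul(30, m), -19) = Mul(Mul(30, -12), -19) = Mul(-360, -19) = 6840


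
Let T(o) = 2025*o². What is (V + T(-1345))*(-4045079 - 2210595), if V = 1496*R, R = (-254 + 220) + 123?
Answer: -22917090987605306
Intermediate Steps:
R = 89 (R = -34 + 123 = 89)
V = 133144 (V = 1496*89 = 133144)
(V + T(-1345))*(-4045079 - 2210595) = (133144 + 2025*(-1345)²)*(-4045079 - 2210595) = (133144 + 2025*1809025)*(-6255674) = (133144 + 3663275625)*(-6255674) = 3663408769*(-6255674) = -22917090987605306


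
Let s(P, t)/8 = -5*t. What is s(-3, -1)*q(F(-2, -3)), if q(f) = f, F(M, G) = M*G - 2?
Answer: 160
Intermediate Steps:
F(M, G) = -2 + G*M (F(M, G) = G*M - 2 = -2 + G*M)
s(P, t) = -40*t (s(P, t) = 8*(-5*t) = -40*t)
s(-3, -1)*q(F(-2, -3)) = (-40*(-1))*(-2 - 3*(-2)) = 40*(-2 + 6) = 40*4 = 160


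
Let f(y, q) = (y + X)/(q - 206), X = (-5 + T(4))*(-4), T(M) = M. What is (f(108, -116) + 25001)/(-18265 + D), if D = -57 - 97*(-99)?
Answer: -575015/200537 ≈ -2.8674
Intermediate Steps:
D = 9546 (D = -57 + 9603 = 9546)
X = 4 (X = (-5 + 4)*(-4) = -1*(-4) = 4)
f(y, q) = (4 + y)/(-206 + q) (f(y, q) = (y + 4)/(q - 206) = (4 + y)/(-206 + q))
(f(108, -116) + 25001)/(-18265 + D) = ((4 + 108)/(-206 - 116) + 25001)/(-18265 + 9546) = (112/(-322) + 25001)/(-8719) = (-1/322*112 + 25001)*(-1/8719) = (-8/23 + 25001)*(-1/8719) = (575015/23)*(-1/8719) = -575015/200537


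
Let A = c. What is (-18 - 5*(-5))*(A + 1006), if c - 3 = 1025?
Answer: 14238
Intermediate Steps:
c = 1028 (c = 3 + 1025 = 1028)
A = 1028
(-18 - 5*(-5))*(A + 1006) = (-18 - 5*(-5))*(1028 + 1006) = (-18 + 25)*2034 = 7*2034 = 14238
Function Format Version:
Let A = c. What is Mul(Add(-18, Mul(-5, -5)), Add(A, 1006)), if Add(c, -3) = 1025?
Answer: 14238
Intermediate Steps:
c = 1028 (c = Add(3, 1025) = 1028)
A = 1028
Mul(Add(-18, Mul(-5, -5)), Add(A, 1006)) = Mul(Add(-18, Mul(-5, -5)), Add(1028, 1006)) = Mul(Add(-18, 25), 2034) = Mul(7, 2034) = 14238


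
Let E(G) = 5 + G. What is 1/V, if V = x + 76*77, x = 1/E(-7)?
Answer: 2/11703 ≈ 0.00017090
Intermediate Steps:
x = -½ (x = 1/(5 - 7) = 1/(-2) = -½ ≈ -0.50000)
V = 11703/2 (V = -½ + 76*77 = -½ + 5852 = 11703/2 ≈ 5851.5)
1/V = 1/(11703/2) = 2/11703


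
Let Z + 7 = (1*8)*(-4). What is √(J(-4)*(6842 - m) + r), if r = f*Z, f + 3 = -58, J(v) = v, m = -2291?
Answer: 7*I*√697 ≈ 184.81*I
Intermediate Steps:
f = -61 (f = -3 - 58 = -61)
Z = -39 (Z = -7 + (1*8)*(-4) = -7 + 8*(-4) = -7 - 32 = -39)
r = 2379 (r = -61*(-39) = 2379)
√(J(-4)*(6842 - m) + r) = √(-4*(6842 - 1*(-2291)) + 2379) = √(-4*(6842 + 2291) + 2379) = √(-4*9133 + 2379) = √(-36532 + 2379) = √(-34153) = 7*I*√697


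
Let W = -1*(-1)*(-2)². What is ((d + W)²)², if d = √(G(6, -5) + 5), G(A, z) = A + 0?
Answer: (4 + √11)⁴ ≈ 2865.8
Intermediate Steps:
G(A, z) = A
W = 4 (W = 1*4 = 4)
d = √11 (d = √(6 + 5) = √11 ≈ 3.3166)
((d + W)²)² = ((√11 + 4)²)² = ((4 + √11)²)² = (4 + √11)⁴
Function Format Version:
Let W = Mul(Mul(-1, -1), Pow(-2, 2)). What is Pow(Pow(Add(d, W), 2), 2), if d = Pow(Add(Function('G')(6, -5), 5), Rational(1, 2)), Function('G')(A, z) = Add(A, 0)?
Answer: Pow(Add(4, Pow(11, Rational(1, 2))), 4) ≈ 2865.8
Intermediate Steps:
Function('G')(A, z) = A
W = 4 (W = Mul(1, 4) = 4)
d = Pow(11, Rational(1, 2)) (d = Pow(Add(6, 5), Rational(1, 2)) = Pow(11, Rational(1, 2)) ≈ 3.3166)
Pow(Pow(Add(d, W), 2), 2) = Pow(Pow(Add(Pow(11, Rational(1, 2)), 4), 2), 2) = Pow(Pow(Add(4, Pow(11, Rational(1, 2))), 2), 2) = Pow(Add(4, Pow(11, Rational(1, 2))), 4)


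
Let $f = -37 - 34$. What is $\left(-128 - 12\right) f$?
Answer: $9940$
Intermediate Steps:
$f = -71$
$\left(-128 - 12\right) f = \left(-128 - 12\right) \left(-71\right) = \left(-140\right) \left(-71\right) = 9940$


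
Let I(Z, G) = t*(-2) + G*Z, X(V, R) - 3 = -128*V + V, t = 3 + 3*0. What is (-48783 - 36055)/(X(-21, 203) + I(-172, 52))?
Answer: 42419/3140 ≈ 13.509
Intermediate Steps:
t = 3 (t = 3 + 0 = 3)
X(V, R) = 3 - 127*V (X(V, R) = 3 + (-128*V + V) = 3 - 127*V)
I(Z, G) = -6 + G*Z (I(Z, G) = 3*(-2) + G*Z = -6 + G*Z)
(-48783 - 36055)/(X(-21, 203) + I(-172, 52)) = (-48783 - 36055)/((3 - 127*(-21)) + (-6 + 52*(-172))) = -84838/((3 + 2667) + (-6 - 8944)) = -84838/(2670 - 8950) = -84838/(-6280) = -84838*(-1/6280) = 42419/3140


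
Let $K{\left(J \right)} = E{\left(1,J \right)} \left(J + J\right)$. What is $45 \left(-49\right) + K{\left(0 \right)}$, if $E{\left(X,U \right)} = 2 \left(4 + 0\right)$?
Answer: $-2205$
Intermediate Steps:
$E{\left(X,U \right)} = 8$ ($E{\left(X,U \right)} = 2 \cdot 4 = 8$)
$K{\left(J \right)} = 16 J$ ($K{\left(J \right)} = 8 \left(J + J\right) = 8 \cdot 2 J = 16 J$)
$45 \left(-49\right) + K{\left(0 \right)} = 45 \left(-49\right) + 16 \cdot 0 = -2205 + 0 = -2205$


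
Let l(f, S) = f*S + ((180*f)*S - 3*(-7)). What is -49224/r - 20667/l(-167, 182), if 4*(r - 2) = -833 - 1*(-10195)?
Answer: -541494468369/25773557705 ≈ -21.010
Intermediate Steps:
l(f, S) = 21 + 181*S*f (l(f, S) = S*f + (180*S*f + 21) = S*f + (21 + 180*S*f) = 21 + 181*S*f)
r = 4685/2 (r = 2 + (-833 - 1*(-10195))/4 = 2 + (-833 + 10195)/4 = 2 + (1/4)*9362 = 2 + 4681/2 = 4685/2 ≈ 2342.5)
-49224/r - 20667/l(-167, 182) = -49224/4685/2 - 20667/(21 + 181*182*(-167)) = -49224*2/4685 - 20667/(21 - 5501314) = -98448/4685 - 20667/(-5501293) = -98448/4685 - 20667*(-1/5501293) = -98448/4685 + 20667/5501293 = -541494468369/25773557705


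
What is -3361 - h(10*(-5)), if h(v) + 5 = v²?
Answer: -5856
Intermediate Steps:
h(v) = -5 + v²
-3361 - h(10*(-5)) = -3361 - (-5 + (10*(-5))²) = -3361 - (-5 + (-50)²) = -3361 - (-5 + 2500) = -3361 - 1*2495 = -3361 - 2495 = -5856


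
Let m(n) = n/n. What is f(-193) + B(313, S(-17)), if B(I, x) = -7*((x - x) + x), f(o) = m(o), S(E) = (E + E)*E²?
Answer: 68783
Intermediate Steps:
S(E) = 2*E³ (S(E) = (2*E)*E² = 2*E³)
m(n) = 1
f(o) = 1
B(I, x) = -7*x (B(I, x) = -7*(0 + x) = -7*x)
f(-193) + B(313, S(-17)) = 1 - 14*(-17)³ = 1 - 14*(-4913) = 1 - 7*(-9826) = 1 + 68782 = 68783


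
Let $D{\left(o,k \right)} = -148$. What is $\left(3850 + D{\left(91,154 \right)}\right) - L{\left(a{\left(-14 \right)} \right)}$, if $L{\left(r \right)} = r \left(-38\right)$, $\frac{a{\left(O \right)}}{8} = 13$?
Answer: $7654$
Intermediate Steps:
$a{\left(O \right)} = 104$ ($a{\left(O \right)} = 8 \cdot 13 = 104$)
$L{\left(r \right)} = - 38 r$
$\left(3850 + D{\left(91,154 \right)}\right) - L{\left(a{\left(-14 \right)} \right)} = \left(3850 - 148\right) - \left(-38\right) 104 = 3702 - -3952 = 3702 + 3952 = 7654$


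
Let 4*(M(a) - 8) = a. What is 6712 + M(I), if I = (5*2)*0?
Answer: 6720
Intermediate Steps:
I = 0 (I = 10*0 = 0)
M(a) = 8 + a/4
6712 + M(I) = 6712 + (8 + (1/4)*0) = 6712 + (8 + 0) = 6712 + 8 = 6720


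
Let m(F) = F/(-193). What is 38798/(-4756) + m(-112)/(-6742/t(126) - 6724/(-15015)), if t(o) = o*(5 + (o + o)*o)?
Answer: -26083156099529/3803905755478 ≈ -6.8569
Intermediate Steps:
m(F) = -F/193 (m(F) = F*(-1/193) = -F/193)
t(o) = o*(5 + 2*o²) (t(o) = o*(5 + (2*o)*o) = o*(5 + 2*o²))
38798/(-4756) + m(-112)/(-6742/t(126) - 6724/(-15015)) = 38798/(-4756) + (-1/193*(-112))/(-6742*1/(126*(5 + 2*126²)) - 6724/(-15015)) = 38798*(-1/4756) + 112/(193*(-6742*1/(126*(5 + 2*15876)) - 6724*(-1/15015))) = -19399/2378 + 112/(193*(-6742*1/(126*(5 + 31752)) + 6724/15015)) = -19399/2378 + 112/(193*(-6742/(126*31757) + 6724/15015)) = -19399/2378 + 112/(193*(-6742/4001382 + 6724/15015)) = -19399/2378 + 112/(193*(-6742*1/4001382 + 6724/15015)) = -19399/2378 + 112/(193*(-3371/2000691 + 6724/15015)) = -19399/2378 + 112/(193*(8288207/18577845)) = -19399/2378 + (112/193)*(18577845/8288207) = -19399/2378 + 2080718640/1599623951 = -26083156099529/3803905755478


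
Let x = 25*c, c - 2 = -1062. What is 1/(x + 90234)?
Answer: 1/63734 ≈ 1.5690e-5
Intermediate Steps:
c = -1060 (c = 2 - 1062 = -1060)
x = -26500 (x = 25*(-1060) = -26500)
1/(x + 90234) = 1/(-26500 + 90234) = 1/63734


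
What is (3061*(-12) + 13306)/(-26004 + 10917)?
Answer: 23426/15087 ≈ 1.5527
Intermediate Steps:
(3061*(-12) + 13306)/(-26004 + 10917) = (-36732 + 13306)/(-15087) = -23426*(-1/15087) = 23426/15087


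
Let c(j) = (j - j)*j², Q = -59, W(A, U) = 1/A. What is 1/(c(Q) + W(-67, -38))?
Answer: -67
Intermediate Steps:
c(j) = 0 (c(j) = 0*j² = 0)
1/(c(Q) + W(-67, -38)) = 1/(0 + 1/(-67)) = 1/(0 - 1/67) = 1/(-1/67) = -67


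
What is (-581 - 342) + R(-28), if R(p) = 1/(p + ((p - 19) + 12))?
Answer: -58150/63 ≈ -923.02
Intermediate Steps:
R(p) = 1/(-7 + 2*p) (R(p) = 1/(p + ((-19 + p) + 12)) = 1/(p + (-7 + p)) = 1/(-7 + 2*p))
(-581 - 342) + R(-28) = (-581 - 342) + 1/(-7 + 2*(-28)) = -923 + 1/(-7 - 56) = -923 + 1/(-63) = -923 - 1/63 = -58150/63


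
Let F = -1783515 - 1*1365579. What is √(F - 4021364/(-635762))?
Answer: 2*I*√79552512765604823/317881 ≈ 1774.6*I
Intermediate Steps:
F = -3149094 (F = -1783515 - 1365579 = -3149094)
√(F - 4021364/(-635762)) = √(-3149094 - 4021364/(-635762)) = √(-3149094 - 4021364*(-1/635762)) = √(-3149094 + 2010682/317881) = √(-1001035139132/317881) = 2*I*√79552512765604823/317881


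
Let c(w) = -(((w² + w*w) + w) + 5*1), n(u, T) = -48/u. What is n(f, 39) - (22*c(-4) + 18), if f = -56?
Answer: 4962/7 ≈ 708.86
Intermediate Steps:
c(w) = -5 - w - 2*w² (c(w) = -(((w² + w²) + w) + 5) = -((2*w² + w) + 5) = -((w + 2*w²) + 5) = -(5 + w + 2*w²) = -5 - w - 2*w²)
n(f, 39) - (22*c(-4) + 18) = -48/(-56) - (22*(-5 - 1*(-4) - 2*(-4)²) + 18) = -48*(-1/56) - (22*(-5 + 4 - 2*16) + 18) = 6/7 - (22*(-5 + 4 - 32) + 18) = 6/7 - (22*(-33) + 18) = 6/7 - (-726 + 18) = 6/7 - 1*(-708) = 6/7 + 708 = 4962/7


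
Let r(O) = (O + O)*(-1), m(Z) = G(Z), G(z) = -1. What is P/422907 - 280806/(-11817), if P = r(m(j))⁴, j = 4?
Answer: 4398333782/185092297 ≈ 23.763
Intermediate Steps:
m(Z) = -1
r(O) = -2*O (r(O) = (2*O)*(-1) = -2*O)
P = 16 (P = (-2*(-1))⁴ = 2⁴ = 16)
P/422907 - 280806/(-11817) = 16/422907 - 280806/(-11817) = 16*(1/422907) - 280806*(-1/11817) = 16/422907 + 93602/3939 = 4398333782/185092297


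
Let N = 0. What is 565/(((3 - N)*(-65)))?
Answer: -113/39 ≈ -2.8974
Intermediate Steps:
565/(((3 - N)*(-65))) = 565/(((3 - 1*0)*(-65))) = 565/(((3 + 0)*(-65))) = 565/((3*(-65))) = 565/(-195) = 565*(-1/195) = -113/39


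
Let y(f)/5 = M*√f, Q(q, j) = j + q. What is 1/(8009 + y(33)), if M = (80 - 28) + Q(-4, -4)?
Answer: 8009/62546881 - 220*√33/62546881 ≈ 0.00010784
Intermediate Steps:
M = 44 (M = (80 - 28) + (-4 - 4) = 52 - 8 = 44)
y(f) = 220*√f (y(f) = 5*(44*√f) = 220*√f)
1/(8009 + y(33)) = 1/(8009 + 220*√33)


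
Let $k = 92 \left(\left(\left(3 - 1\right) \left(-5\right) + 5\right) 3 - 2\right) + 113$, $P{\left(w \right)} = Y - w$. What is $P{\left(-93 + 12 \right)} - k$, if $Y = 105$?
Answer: $1637$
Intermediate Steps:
$P{\left(w \right)} = 105 - w$
$k = -1451$ ($k = 92 \left(\left(\left(3 - 1\right) \left(-5\right) + 5\right) 3 - 2\right) + 113 = 92 \left(\left(2 \left(-5\right) + 5\right) 3 - 2\right) + 113 = 92 \left(\left(-10 + 5\right) 3 - 2\right) + 113 = 92 \left(\left(-5\right) 3 - 2\right) + 113 = 92 \left(-15 - 2\right) + 113 = 92 \left(-17\right) + 113 = -1564 + 113 = -1451$)
$P{\left(-93 + 12 \right)} - k = \left(105 - \left(-93 + 12\right)\right) - -1451 = \left(105 - -81\right) + 1451 = \left(105 + 81\right) + 1451 = 186 + 1451 = 1637$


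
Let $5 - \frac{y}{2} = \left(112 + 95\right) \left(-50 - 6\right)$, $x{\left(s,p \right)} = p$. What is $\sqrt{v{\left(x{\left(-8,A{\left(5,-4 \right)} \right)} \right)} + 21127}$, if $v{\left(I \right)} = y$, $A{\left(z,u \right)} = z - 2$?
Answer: $\sqrt{44321} \approx 210.53$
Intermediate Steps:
$A{\left(z,u \right)} = -2 + z$
$y = 23194$ ($y = 10 - 2 \left(112 + 95\right) \left(-50 - 6\right) = 10 - 2 \cdot 207 \left(-56\right) = 10 - -23184 = 10 + 23184 = 23194$)
$v{\left(I \right)} = 23194$
$\sqrt{v{\left(x{\left(-8,A{\left(5,-4 \right)} \right)} \right)} + 21127} = \sqrt{23194 + 21127} = \sqrt{44321}$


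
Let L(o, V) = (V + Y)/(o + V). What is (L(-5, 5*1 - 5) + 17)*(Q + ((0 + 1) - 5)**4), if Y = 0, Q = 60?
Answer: 5372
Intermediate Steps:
L(o, V) = V/(V + o) (L(o, V) = (V + 0)/(o + V) = V/(V + o))
(L(-5, 5*1 - 5) + 17)*(Q + ((0 + 1) - 5)**4) = ((5*1 - 5)/((5*1 - 5) - 5) + 17)*(60 + ((0 + 1) - 5)**4) = ((5 - 5)/((5 - 5) - 5) + 17)*(60 + (1 - 5)**4) = (0/(0 - 5) + 17)*(60 + (-4)**4) = (0/(-5) + 17)*(60 + 256) = (0*(-1/5) + 17)*316 = (0 + 17)*316 = 17*316 = 5372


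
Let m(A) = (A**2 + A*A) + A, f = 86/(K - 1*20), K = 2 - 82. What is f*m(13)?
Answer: -15093/50 ≈ -301.86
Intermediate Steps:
K = -80
f = -43/50 (f = 86/(-80 - 1*20) = 86/(-80 - 20) = 86/(-100) = 86*(-1/100) = -43/50 ≈ -0.86000)
m(A) = A + 2*A**2 (m(A) = (A**2 + A**2) + A = 2*A**2 + A = A + 2*A**2)
f*m(13) = -559*(1 + 2*13)/50 = -559*(1 + 26)/50 = -559*27/50 = -43/50*351 = -15093/50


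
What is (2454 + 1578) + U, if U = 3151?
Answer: 7183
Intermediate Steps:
(2454 + 1578) + U = (2454 + 1578) + 3151 = 4032 + 3151 = 7183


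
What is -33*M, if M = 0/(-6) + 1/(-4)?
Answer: 33/4 ≈ 8.2500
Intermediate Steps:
M = -¼ (M = 0*(-⅙) + 1*(-¼) = 0 - ¼ = -¼ ≈ -0.25000)
-33*M = -33*(-¼) = 33/4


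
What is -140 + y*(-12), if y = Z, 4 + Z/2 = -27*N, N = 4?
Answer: 2548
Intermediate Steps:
Z = -224 (Z = -8 + 2*(-27*4) = -8 + 2*(-108) = -8 - 216 = -224)
y = -224
-140 + y*(-12) = -140 - 224*(-12) = -140 + 2688 = 2548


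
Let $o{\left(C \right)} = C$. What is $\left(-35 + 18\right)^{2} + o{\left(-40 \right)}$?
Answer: $249$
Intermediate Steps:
$\left(-35 + 18\right)^{2} + o{\left(-40 \right)} = \left(-35 + 18\right)^{2} - 40 = \left(-17\right)^{2} - 40 = 289 - 40 = 249$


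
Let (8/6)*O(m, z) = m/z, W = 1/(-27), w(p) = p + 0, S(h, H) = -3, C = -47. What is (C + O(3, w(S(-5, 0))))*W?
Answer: 191/108 ≈ 1.7685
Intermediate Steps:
w(p) = p
W = -1/27 ≈ -0.037037
O(m, z) = 3*m/(4*z) (O(m, z) = 3*(m/z)/4 = 3*m/(4*z))
(C + O(3, w(S(-5, 0))))*W = (-47 + (¾)*3/(-3))*(-1/27) = (-47 + (¾)*3*(-⅓))*(-1/27) = (-47 - ¾)*(-1/27) = -191/4*(-1/27) = 191/108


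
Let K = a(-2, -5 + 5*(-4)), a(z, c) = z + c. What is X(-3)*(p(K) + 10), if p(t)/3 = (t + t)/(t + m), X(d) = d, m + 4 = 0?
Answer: -1416/31 ≈ -45.677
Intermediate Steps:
m = -4 (m = -4 + 0 = -4)
a(z, c) = c + z
K = -27 (K = (-5 + 5*(-4)) - 2 = (-5 - 20) - 2 = -25 - 2 = -27)
p(t) = 6*t/(-4 + t) (p(t) = 3*((t + t)/(t - 4)) = 3*((2*t)/(-4 + t)) = 3*(2*t/(-4 + t)) = 6*t/(-4 + t))
X(-3)*(p(K) + 10) = -3*(6*(-27)/(-4 - 27) + 10) = -3*(6*(-27)/(-31) + 10) = -3*(6*(-27)*(-1/31) + 10) = -3*(162/31 + 10) = -3*472/31 = -1416/31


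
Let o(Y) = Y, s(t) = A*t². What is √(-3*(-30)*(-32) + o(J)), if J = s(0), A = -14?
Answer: 24*I*√5 ≈ 53.666*I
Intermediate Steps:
s(t) = -14*t²
J = 0 (J = -14*0² = -14*0 = 0)
√(-3*(-30)*(-32) + o(J)) = √(-3*(-30)*(-32) + 0) = √(90*(-32) + 0) = √(-2880 + 0) = √(-2880) = 24*I*√5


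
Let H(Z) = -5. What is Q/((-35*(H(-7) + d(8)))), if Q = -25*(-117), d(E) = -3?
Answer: 585/56 ≈ 10.446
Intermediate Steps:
Q = 2925
Q/((-35*(H(-7) + d(8)))) = 2925/((-35*(-5 - 3))) = 2925/((-35*(-8))) = 2925/280 = 2925*(1/280) = 585/56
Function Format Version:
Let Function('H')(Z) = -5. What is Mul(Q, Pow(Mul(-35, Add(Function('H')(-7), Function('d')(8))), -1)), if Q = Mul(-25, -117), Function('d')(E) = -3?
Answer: Rational(585, 56) ≈ 10.446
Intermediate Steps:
Q = 2925
Mul(Q, Pow(Mul(-35, Add(Function('H')(-7), Function('d')(8))), -1)) = Mul(2925, Pow(Mul(-35, Add(-5, -3)), -1)) = Mul(2925, Pow(Mul(-35, -8), -1)) = Mul(2925, Pow(280, -1)) = Mul(2925, Rational(1, 280)) = Rational(585, 56)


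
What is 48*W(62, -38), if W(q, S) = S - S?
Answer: 0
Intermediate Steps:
W(q, S) = 0
48*W(62, -38) = 48*0 = 0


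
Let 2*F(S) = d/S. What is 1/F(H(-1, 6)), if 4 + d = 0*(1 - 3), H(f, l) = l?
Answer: -3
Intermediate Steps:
d = -4 (d = -4 + 0*(1 - 3) = -4 + 0*(-2) = -4 + 0 = -4)
F(S) = -2/S (F(S) = (-4/S)/2 = -2/S)
1/F(H(-1, 6)) = 1/(-2/6) = 1/(-2*⅙) = 1/(-⅓) = -3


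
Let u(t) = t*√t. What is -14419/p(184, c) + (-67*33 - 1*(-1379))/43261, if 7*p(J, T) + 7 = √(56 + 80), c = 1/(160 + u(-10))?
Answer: -30565309975/3763707 - 201866*√34/87 ≈ -21651.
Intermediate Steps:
u(t) = t^(3/2)
c = 1/(160 - 10*I*√10) (c = 1/(160 + (-10)^(3/2)) = 1/(160 - 10*I*√10) ≈ 0.006015 + 0.0011888*I)
p(J, T) = -1 + 2*√34/7 (p(J, T) = -1 + √(56 + 80)/7 = -1 + √136/7 = -1 + (2*√34)/7 = -1 + 2*√34/7)
-14419/p(184, c) + (-67*33 - 1*(-1379))/43261 = -14419/(-1 + 2*√34/7) + (-67*33 - 1*(-1379))/43261 = -14419/(-1 + 2*√34/7) + (-2211 + 1379)*(1/43261) = -14419/(-1 + 2*√34/7) - 832*1/43261 = -14419/(-1 + 2*√34/7) - 832/43261 = -832/43261 - 14419/(-1 + 2*√34/7)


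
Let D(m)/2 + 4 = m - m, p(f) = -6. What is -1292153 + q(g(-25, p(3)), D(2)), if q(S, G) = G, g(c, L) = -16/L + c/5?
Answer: -1292161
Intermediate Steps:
D(m) = -8 (D(m) = -8 + 2*(m - m) = -8 + 2*0 = -8 + 0 = -8)
g(c, L) = -16/L + c/5 (g(c, L) = -16/L + c*(⅕) = -16/L + c/5)
-1292153 + q(g(-25, p(3)), D(2)) = -1292153 - 8 = -1292161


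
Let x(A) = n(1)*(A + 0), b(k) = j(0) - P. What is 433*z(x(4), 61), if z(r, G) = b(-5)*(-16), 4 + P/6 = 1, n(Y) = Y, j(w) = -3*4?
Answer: -41568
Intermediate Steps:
j(w) = -12
P = -18 (P = -24 + 6*1 = -24 + 6 = -18)
b(k) = 6 (b(k) = -12 - 1*(-18) = -12 + 18 = 6)
x(A) = A (x(A) = 1*(A + 0) = 1*A = A)
z(r, G) = -96 (z(r, G) = 6*(-16) = -96)
433*z(x(4), 61) = 433*(-96) = -41568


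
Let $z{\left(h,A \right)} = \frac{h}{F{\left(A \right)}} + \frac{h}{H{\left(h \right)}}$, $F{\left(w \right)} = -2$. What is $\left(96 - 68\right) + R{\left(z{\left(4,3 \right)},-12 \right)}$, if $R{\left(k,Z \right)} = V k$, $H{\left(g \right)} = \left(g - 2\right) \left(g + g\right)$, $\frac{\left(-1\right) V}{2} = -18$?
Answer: $-35$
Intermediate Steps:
$V = 36$ ($V = \left(-2\right) \left(-18\right) = 36$)
$H{\left(g \right)} = 2 g \left(-2 + g\right)$ ($H{\left(g \right)} = \left(-2 + g\right) 2 g = 2 g \left(-2 + g\right)$)
$z{\left(h,A \right)} = \frac{1}{2 \left(-2 + h\right)} - \frac{h}{2}$ ($z{\left(h,A \right)} = \frac{h}{-2} + \frac{h}{2 h \left(-2 + h\right)} = h \left(- \frac{1}{2}\right) + h \frac{1}{2 h \left(-2 + h\right)} = - \frac{h}{2} + \frac{1}{2 \left(-2 + h\right)} = \frac{1}{2 \left(-2 + h\right)} - \frac{h}{2}$)
$R{\left(k,Z \right)} = 36 k$
$\left(96 - 68\right) + R{\left(z{\left(4,3 \right)},-12 \right)} = \left(96 - 68\right) + 36 \frac{1 - 4 \left(-2 + 4\right)}{2 \left(-2 + 4\right)} = 28 + 36 \frac{1 - 4 \cdot 2}{2 \cdot 2} = 28 + 36 \cdot \frac{1}{2} \cdot \frac{1}{2} \left(1 - 8\right) = 28 + 36 \cdot \frac{1}{2} \cdot \frac{1}{2} \left(-7\right) = 28 + 36 \left(- \frac{7}{4}\right) = 28 - 63 = -35$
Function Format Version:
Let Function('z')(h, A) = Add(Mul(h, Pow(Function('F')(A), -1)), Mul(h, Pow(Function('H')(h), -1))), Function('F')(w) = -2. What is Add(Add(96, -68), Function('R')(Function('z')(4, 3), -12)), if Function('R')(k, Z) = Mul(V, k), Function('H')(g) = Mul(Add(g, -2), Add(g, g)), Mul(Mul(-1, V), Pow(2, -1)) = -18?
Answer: -35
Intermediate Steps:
V = 36 (V = Mul(-2, -18) = 36)
Function('H')(g) = Mul(2, g, Add(-2, g)) (Function('H')(g) = Mul(Add(-2, g), Mul(2, g)) = Mul(2, g, Add(-2, g)))
Function('z')(h, A) = Add(Mul(Rational(1, 2), Pow(Add(-2, h), -1)), Mul(Rational(-1, 2), h)) (Function('z')(h, A) = Add(Mul(h, Pow(-2, -1)), Mul(h, Pow(Mul(2, h, Add(-2, h)), -1))) = Add(Mul(h, Rational(-1, 2)), Mul(h, Mul(Rational(1, 2), Pow(h, -1), Pow(Add(-2, h), -1)))) = Add(Mul(Rational(-1, 2), h), Mul(Rational(1, 2), Pow(Add(-2, h), -1))) = Add(Mul(Rational(1, 2), Pow(Add(-2, h), -1)), Mul(Rational(-1, 2), h)))
Function('R')(k, Z) = Mul(36, k)
Add(Add(96, -68), Function('R')(Function('z')(4, 3), -12)) = Add(Add(96, -68), Mul(36, Mul(Rational(1, 2), Pow(Add(-2, 4), -1), Add(1, Mul(-1, 4, Add(-2, 4)))))) = Add(28, Mul(36, Mul(Rational(1, 2), Pow(2, -1), Add(1, Mul(-1, 4, 2))))) = Add(28, Mul(36, Mul(Rational(1, 2), Rational(1, 2), Add(1, -8)))) = Add(28, Mul(36, Mul(Rational(1, 2), Rational(1, 2), -7))) = Add(28, Mul(36, Rational(-7, 4))) = Add(28, -63) = -35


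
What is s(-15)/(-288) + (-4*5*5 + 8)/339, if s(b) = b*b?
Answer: -11419/10848 ≈ -1.0526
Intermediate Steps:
s(b) = b²
s(-15)/(-288) + (-4*5*5 + 8)/339 = (-15)²/(-288) + (-4*5*5 + 8)/339 = 225*(-1/288) + (-20*5 + 8)*(1/339) = -25/32 + (-100 + 8)*(1/339) = -25/32 - 92*1/339 = -25/32 - 92/339 = -11419/10848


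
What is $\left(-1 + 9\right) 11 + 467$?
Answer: $555$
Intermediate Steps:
$\left(-1 + 9\right) 11 + 467 = 8 \cdot 11 + 467 = 88 + 467 = 555$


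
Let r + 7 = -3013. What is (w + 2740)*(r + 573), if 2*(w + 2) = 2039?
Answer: -18389205/2 ≈ -9.1946e+6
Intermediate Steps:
r = -3020 (r = -7 - 3013 = -3020)
w = 2035/2 (w = -2 + (1/2)*2039 = -2 + 2039/2 = 2035/2 ≈ 1017.5)
(w + 2740)*(r + 573) = (2035/2 + 2740)*(-3020 + 573) = (7515/2)*(-2447) = -18389205/2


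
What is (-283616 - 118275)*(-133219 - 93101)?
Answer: 90955971120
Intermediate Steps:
(-283616 - 118275)*(-133219 - 93101) = -401891*(-226320) = 90955971120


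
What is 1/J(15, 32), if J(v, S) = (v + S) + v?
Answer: 1/62 ≈ 0.016129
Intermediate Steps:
J(v, S) = S + 2*v (J(v, S) = (S + v) + v = S + 2*v)
1/J(15, 32) = 1/(32 + 2*15) = 1/(32 + 30) = 1/62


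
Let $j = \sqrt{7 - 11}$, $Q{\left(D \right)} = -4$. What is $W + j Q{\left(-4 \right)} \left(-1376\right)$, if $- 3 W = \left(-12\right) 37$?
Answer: $148 + 11008 i \approx 148.0 + 11008.0 i$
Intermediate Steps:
$W = 148$ ($W = - \frac{\left(-12\right) 37}{3} = \left(- \frac{1}{3}\right) \left(-444\right) = 148$)
$j = 2 i$ ($j = \sqrt{-4} = 2 i \approx 2.0 i$)
$W + j Q{\left(-4 \right)} \left(-1376\right) = 148 + 2 i \left(-4\right) \left(-1376\right) = 148 + - 8 i \left(-1376\right) = 148 + 11008 i$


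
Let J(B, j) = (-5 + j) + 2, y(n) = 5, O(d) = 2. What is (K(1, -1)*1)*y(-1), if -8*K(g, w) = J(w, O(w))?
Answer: 5/8 ≈ 0.62500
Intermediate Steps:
J(B, j) = -3 + j
K(g, w) = ⅛ (K(g, w) = -(-3 + 2)/8 = -⅛*(-1) = ⅛)
(K(1, -1)*1)*y(-1) = ((⅛)*1)*5 = (⅛)*5 = 5/8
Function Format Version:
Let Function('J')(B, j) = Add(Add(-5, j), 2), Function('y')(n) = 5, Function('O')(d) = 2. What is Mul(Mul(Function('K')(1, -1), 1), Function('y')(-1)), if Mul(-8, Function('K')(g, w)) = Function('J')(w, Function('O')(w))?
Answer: Rational(5, 8) ≈ 0.62500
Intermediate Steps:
Function('J')(B, j) = Add(-3, j)
Function('K')(g, w) = Rational(1, 8) (Function('K')(g, w) = Mul(Rational(-1, 8), Add(-3, 2)) = Mul(Rational(-1, 8), -1) = Rational(1, 8))
Mul(Mul(Function('K')(1, -1), 1), Function('y')(-1)) = Mul(Mul(Rational(1, 8), 1), 5) = Mul(Rational(1, 8), 5) = Rational(5, 8)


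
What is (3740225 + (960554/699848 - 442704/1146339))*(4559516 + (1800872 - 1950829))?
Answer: 245028180485943650899719/14856723268 ≈ 1.6493e+13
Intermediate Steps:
(3740225 + (960554/699848 - 442704/1146339))*(4559516 + (1800872 - 1950829)) = (3740225 + (960554*(1/699848) - 442704*1/1146339))*(4559516 - 149957) = (3740225 + (480277/349924 - 147568/382113))*4409559 = (3740225 + 131882500469/133710509412)*4409559 = (500107521947998169/133710509412)*4409559 = 245028180485943650899719/14856723268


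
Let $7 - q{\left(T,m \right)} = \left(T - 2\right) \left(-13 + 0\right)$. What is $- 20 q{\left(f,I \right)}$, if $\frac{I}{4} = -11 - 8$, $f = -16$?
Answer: $4540$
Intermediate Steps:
$I = -76$ ($I = 4 \left(-11 - 8\right) = 4 \left(-19\right) = -76$)
$q{\left(T,m \right)} = -19 + 13 T$ ($q{\left(T,m \right)} = 7 - \left(T - 2\right) \left(-13 + 0\right) = 7 - \left(-2 + T\right) \left(-13\right) = 7 - \left(26 - 13 T\right) = 7 + \left(-26 + 13 T\right) = -19 + 13 T$)
$- 20 q{\left(f,I \right)} = - 20 \left(-19 + 13 \left(-16\right)\right) = - 20 \left(-19 - 208\right) = \left(-20\right) \left(-227\right) = 4540$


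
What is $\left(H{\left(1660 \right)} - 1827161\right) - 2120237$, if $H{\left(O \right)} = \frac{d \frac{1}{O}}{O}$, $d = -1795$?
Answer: $- \frac{2175489986119}{551120} \approx -3.9474 \cdot 10^{6}$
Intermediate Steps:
$H{\left(O \right)} = - \frac{1795}{O^{2}}$ ($H{\left(O \right)} = \frac{\left(-1795\right) \frac{1}{O}}{O} = - \frac{1795}{O^{2}}$)
$\left(H{\left(1660 \right)} - 1827161\right) - 2120237 = \left(- \frac{1795}{2755600} - 1827161\right) - 2120237 = \left(\left(-1795\right) \frac{1}{2755600} - 1827161\right) - 2120237 = \left(- \frac{359}{551120} - 1827161\right) - 2120237 = - \frac{1006984970679}{551120} - 2120237 = - \frac{2175489986119}{551120}$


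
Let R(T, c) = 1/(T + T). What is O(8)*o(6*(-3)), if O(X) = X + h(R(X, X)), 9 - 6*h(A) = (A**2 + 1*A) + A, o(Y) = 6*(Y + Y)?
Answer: -131031/64 ≈ -2047.4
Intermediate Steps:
R(T, c) = 1/(2*T)
o(Y) = 12*Y (o(Y) = 6*(2*Y) = 12*Y)
h(A) = 3/2 - A/3 - A**2/6 (h(A) = 3/2 - ((A**2 + 1*A) + A)/6 = 3/2 - ((A**2 + A) + A)/6 = 3/2 - ((A + A**2) + A)/6 = 3/2 - (A**2 + 2*A)/6 = 3/2 + (-A/3 - A**2/6) = 3/2 - A/3 - A**2/6)
O(X) = 3/2 + X - 1/(6*X) - 1/(24*X**2) (O(X) = X + (3/2 - 1/(6*X) - 1/(4*X**2)/6) = X + (3/2 - 1/(6*X) - 1/(24*X**2)) = 3/2 + X - 1/(6*X) - 1/(24*X**2))
O(8)*o(6*(-3)) = (3/2 + 8 - 1/6/8 - 1/24/8**2)*(12*(6*(-3))) = (3/2 + 8 - 1/6*1/8 - 1/24*1/64)*(12*(-18)) = (3/2 + 8 - 1/48 - 1/1536)*(-216) = (4853/512)*(-216) = -131031/64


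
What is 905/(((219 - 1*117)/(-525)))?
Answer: -158375/34 ≈ -4658.1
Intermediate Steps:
905/(((219 - 1*117)/(-525))) = 905/(((219 - 117)*(-1/525))) = 905/((102*(-1/525))) = 905/(-34/175) = 905*(-175/34) = -158375/34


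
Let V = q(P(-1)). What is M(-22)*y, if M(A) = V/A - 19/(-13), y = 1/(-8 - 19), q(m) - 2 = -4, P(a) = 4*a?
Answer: -74/1287 ≈ -0.057498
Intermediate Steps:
q(m) = -2 (q(m) = 2 - 4 = -2)
V = -2
y = -1/27 (y = 1/(-27) = -1/27 ≈ -0.037037)
M(A) = 19/13 - 2/A (M(A) = -2/A - 19/(-13) = -2/A - 19*(-1/13) = -2/A + 19/13 = 19/13 - 2/A)
M(-22)*y = (19/13 - 2/(-22))*(-1/27) = (19/13 - 2*(-1/22))*(-1/27) = (19/13 + 1/11)*(-1/27) = (222/143)*(-1/27) = -74/1287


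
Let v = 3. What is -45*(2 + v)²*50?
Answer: -56250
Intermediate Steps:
-45*(2 + v)²*50 = -45*(2 + 3)²*50 = -45*5²*50 = -45*25*50 = -1125*50 = -56250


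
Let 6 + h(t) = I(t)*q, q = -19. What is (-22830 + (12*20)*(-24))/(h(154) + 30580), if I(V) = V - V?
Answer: -14295/15287 ≈ -0.93511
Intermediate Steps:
I(V) = 0
h(t) = -6 (h(t) = -6 + 0*(-19) = -6 + 0 = -6)
(-22830 + (12*20)*(-24))/(h(154) + 30580) = (-22830 + (12*20)*(-24))/(-6 + 30580) = (-22830 + 240*(-24))/30574 = (-22830 - 5760)*(1/30574) = -28590*1/30574 = -14295/15287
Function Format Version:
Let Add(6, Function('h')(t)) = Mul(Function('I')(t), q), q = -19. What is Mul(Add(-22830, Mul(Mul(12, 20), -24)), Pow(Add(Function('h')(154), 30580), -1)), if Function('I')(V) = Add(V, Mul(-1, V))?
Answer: Rational(-14295, 15287) ≈ -0.93511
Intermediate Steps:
Function('I')(V) = 0
Function('h')(t) = -6 (Function('h')(t) = Add(-6, Mul(0, -19)) = Add(-6, 0) = -6)
Mul(Add(-22830, Mul(Mul(12, 20), -24)), Pow(Add(Function('h')(154), 30580), -1)) = Mul(Add(-22830, Mul(Mul(12, 20), -24)), Pow(Add(-6, 30580), -1)) = Mul(Add(-22830, Mul(240, -24)), Pow(30574, -1)) = Mul(Add(-22830, -5760), Rational(1, 30574)) = Mul(-28590, Rational(1, 30574)) = Rational(-14295, 15287)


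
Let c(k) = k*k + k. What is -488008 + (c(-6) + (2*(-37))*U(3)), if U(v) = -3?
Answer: -487756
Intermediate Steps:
c(k) = k + k**2 (c(k) = k**2 + k = k + k**2)
-488008 + (c(-6) + (2*(-37))*U(3)) = -488008 + (-6*(1 - 6) + (2*(-37))*(-3)) = -488008 + (-6*(-5) - 74*(-3)) = -488008 + (30 + 222) = -488008 + 252 = -487756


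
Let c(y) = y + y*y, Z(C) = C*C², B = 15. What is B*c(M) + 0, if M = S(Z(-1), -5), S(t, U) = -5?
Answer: 300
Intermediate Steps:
Z(C) = C³
M = -5
c(y) = y + y²
B*c(M) + 0 = 15*(-5*(1 - 5)) + 0 = 15*(-5*(-4)) + 0 = 15*20 + 0 = 300 + 0 = 300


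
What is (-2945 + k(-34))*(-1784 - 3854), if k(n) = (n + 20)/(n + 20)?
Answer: 16598272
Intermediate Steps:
k(n) = 1 (k(n) = (20 + n)/(20 + n) = 1)
(-2945 + k(-34))*(-1784 - 3854) = (-2945 + 1)*(-1784 - 3854) = -2944*(-5638) = 16598272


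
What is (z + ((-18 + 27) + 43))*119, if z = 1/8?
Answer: 49623/8 ≈ 6202.9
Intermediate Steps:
z = 1/8 ≈ 0.12500
(z + ((-18 + 27) + 43))*119 = (1/8 + ((-18 + 27) + 43))*119 = (1/8 + (9 + 43))*119 = (1/8 + 52)*119 = (417/8)*119 = 49623/8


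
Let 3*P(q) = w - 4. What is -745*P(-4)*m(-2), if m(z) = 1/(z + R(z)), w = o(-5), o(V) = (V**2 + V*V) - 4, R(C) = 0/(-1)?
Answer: 5215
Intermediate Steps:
R(C) = 0 (R(C) = 0*(-1) = 0)
o(V) = -4 + 2*V**2 (o(V) = (V**2 + V**2) - 4 = 2*V**2 - 4 = -4 + 2*V**2)
w = 46 (w = -4 + 2*(-5)**2 = -4 + 2*25 = -4 + 50 = 46)
m(z) = 1/z (m(z) = 1/(z + 0) = 1/z)
P(q) = 14 (P(q) = (46 - 4)/3 = (1/3)*42 = 14)
-745*P(-4)*m(-2) = -10430/(-2) = -10430*(-1)/2 = -745*(-7) = 5215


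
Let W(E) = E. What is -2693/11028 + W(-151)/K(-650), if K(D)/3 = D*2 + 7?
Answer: -2926973/14259204 ≈ -0.20527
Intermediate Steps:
K(D) = 21 + 6*D (K(D) = 3*(D*2 + 7) = 3*(2*D + 7) = 3*(7 + 2*D) = 21 + 6*D)
-2693/11028 + W(-151)/K(-650) = -2693/11028 - 151/(21 + 6*(-650)) = -2693*1/11028 - 151/(21 - 3900) = -2693/11028 - 151/(-3879) = -2693/11028 - 151*(-1/3879) = -2693/11028 + 151/3879 = -2926973/14259204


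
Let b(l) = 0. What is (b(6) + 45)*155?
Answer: 6975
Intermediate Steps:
(b(6) + 45)*155 = (0 + 45)*155 = 45*155 = 6975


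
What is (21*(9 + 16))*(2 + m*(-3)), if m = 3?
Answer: -3675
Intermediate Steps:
(21*(9 + 16))*(2 + m*(-3)) = (21*(9 + 16))*(2 + 3*(-3)) = (21*25)*(2 - 9) = 525*(-7) = -3675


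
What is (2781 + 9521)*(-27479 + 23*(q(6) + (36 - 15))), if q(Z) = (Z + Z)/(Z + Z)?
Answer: -331821846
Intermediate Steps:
q(Z) = 1 (q(Z) = (2*Z)/((2*Z)) = (2*Z)*(1/(2*Z)) = 1)
(2781 + 9521)*(-27479 + 23*(q(6) + (36 - 15))) = (2781 + 9521)*(-27479 + 23*(1 + (36 - 15))) = 12302*(-27479 + 23*(1 + 21)) = 12302*(-27479 + 23*22) = 12302*(-27479 + 506) = 12302*(-26973) = -331821846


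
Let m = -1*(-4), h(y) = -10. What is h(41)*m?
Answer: -40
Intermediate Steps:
m = 4
h(41)*m = -10*4 = -40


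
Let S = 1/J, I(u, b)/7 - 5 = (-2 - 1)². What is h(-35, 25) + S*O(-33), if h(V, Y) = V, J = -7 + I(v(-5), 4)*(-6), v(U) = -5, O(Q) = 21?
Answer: -2978/85 ≈ -35.035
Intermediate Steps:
I(u, b) = 98 (I(u, b) = 35 + 7*(-2 - 1)² = 35 + 7*(-3)² = 35 + 7*9 = 35 + 63 = 98)
J = -595 (J = -7 + 98*(-6) = -7 - 588 = -595)
S = -1/595 (S = 1/(-595) = -1/595 ≈ -0.0016807)
h(-35, 25) + S*O(-33) = -35 - 1/595*21 = -35 - 3/85 = -2978/85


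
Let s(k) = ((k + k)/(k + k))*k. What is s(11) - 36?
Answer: -25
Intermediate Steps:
s(k) = k (s(k) = ((2*k)/((2*k)))*k = ((2*k)*(1/(2*k)))*k = 1*k = k)
s(11) - 36 = 11 - 36 = -25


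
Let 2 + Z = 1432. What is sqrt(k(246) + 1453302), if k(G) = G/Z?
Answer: sqrt(742964402895)/715 ≈ 1205.5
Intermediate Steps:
Z = 1430 (Z = -2 + 1432 = 1430)
k(G) = G/1430
sqrt(k(246) + 1453302) = sqrt((1/1430)*246 + 1453302) = sqrt(123/715 + 1453302) = sqrt(1039111053/715) = sqrt(742964402895)/715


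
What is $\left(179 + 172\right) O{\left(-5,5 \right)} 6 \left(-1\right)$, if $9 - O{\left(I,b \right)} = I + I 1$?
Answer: $-40014$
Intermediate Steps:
$O{\left(I,b \right)} = 9 - 2 I$ ($O{\left(I,b \right)} = 9 - \left(I + I 1\right) = 9 - \left(I + I\right) = 9 - 2 I$)
$\left(179 + 172\right) O{\left(-5,5 \right)} 6 \left(-1\right) = \left(179 + 172\right) \left(9 - -10\right) 6 \left(-1\right) = 351 \left(9 + 10\right) 6 \left(-1\right) = 351 \cdot 19 \cdot 6 \left(-1\right) = 351 \cdot 114 \left(-1\right) = 351 \left(-114\right) = -40014$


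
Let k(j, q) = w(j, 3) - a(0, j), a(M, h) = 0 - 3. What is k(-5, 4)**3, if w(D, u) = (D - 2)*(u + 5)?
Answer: -148877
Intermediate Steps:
a(M, h) = -3
w(D, u) = (-2 + D)*(5 + u)
k(j, q) = -13 + 8*j (k(j, q) = (-10 - 2*3 + 5*j + j*3) - 1*(-3) = (-10 - 6 + 5*j + 3*j) + 3 = (-16 + 8*j) + 3 = -13 + 8*j)
k(-5, 4)**3 = (-13 + 8*(-5))**3 = (-13 - 40)**3 = (-53)**3 = -148877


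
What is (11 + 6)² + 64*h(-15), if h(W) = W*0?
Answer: 289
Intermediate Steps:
h(W) = 0
(11 + 6)² + 64*h(-15) = (11 + 6)² + 64*0 = 17² + 0 = 289 + 0 = 289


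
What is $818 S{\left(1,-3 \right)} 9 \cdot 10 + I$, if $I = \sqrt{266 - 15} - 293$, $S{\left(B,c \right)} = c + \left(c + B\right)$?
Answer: $-368393 + \sqrt{251} \approx -3.6838 \cdot 10^{5}$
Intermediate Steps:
$S{\left(B,c \right)} = B + 2 c$ ($S{\left(B,c \right)} = c + \left(B + c\right) = B + 2 c$)
$I = -293 + \sqrt{251}$ ($I = \sqrt{251} - 293 = -293 + \sqrt{251} \approx -277.16$)
$818 S{\left(1,-3 \right)} 9 \cdot 10 + I = 818 \left(1 + 2 \left(-3\right)\right) 9 \cdot 10 - \left(293 - \sqrt{251}\right) = 818 \left(1 - 6\right) 9 \cdot 10 - \left(293 - \sqrt{251}\right) = 818 \left(-5\right) 9 \cdot 10 - \left(293 - \sqrt{251}\right) = 818 \left(\left(-45\right) 10\right) - \left(293 - \sqrt{251}\right) = 818 \left(-450\right) - \left(293 - \sqrt{251}\right) = -368100 - \left(293 - \sqrt{251}\right) = -368393 + \sqrt{251}$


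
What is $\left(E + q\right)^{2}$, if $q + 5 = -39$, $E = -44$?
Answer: $7744$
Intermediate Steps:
$q = -44$ ($q = -5 - 39 = -44$)
$\left(E + q\right)^{2} = \left(-44 - 44\right)^{2} = \left(-88\right)^{2} = 7744$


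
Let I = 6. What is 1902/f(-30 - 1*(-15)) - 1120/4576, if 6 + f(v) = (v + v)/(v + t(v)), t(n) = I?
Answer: -408119/572 ≈ -713.50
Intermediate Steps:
t(n) = 6
f(v) = -6 + 2*v/(6 + v) (f(v) = -6 + (v + v)/(v + 6) = -6 + (2*v)/(6 + v) = -6 + 2*v/(6 + v))
1902/f(-30 - 1*(-15)) - 1120/4576 = 1902/((4*(-9 - (-30 - 1*(-15)))/(6 + (-30 - 1*(-15))))) - 1120/4576 = 1902/((4*(-9 - (-30 + 15))/(6 + (-30 + 15)))) - 1120*1/4576 = 1902/((4*(-9 - 1*(-15))/(6 - 15))) - 35/143 = 1902/((4*(-9 + 15)/(-9))) - 35/143 = 1902/((4*(-⅑)*6)) - 35/143 = 1902/(-8/3) - 35/143 = 1902*(-3/8) - 35/143 = -2853/4 - 35/143 = -408119/572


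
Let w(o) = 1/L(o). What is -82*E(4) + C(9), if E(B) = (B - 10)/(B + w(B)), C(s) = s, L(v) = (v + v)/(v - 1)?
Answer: 4251/35 ≈ 121.46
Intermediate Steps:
L(v) = 2*v/(-1 + v) (L(v) = (2*v)/(-1 + v) = 2*v/(-1 + v))
w(o) = (-1 + o)/(2*o) (w(o) = 1/(2*o/(-1 + o)) = (-1 + o)/(2*o))
E(B) = (-10 + B)/(B + (-1 + B)/(2*B)) (E(B) = (B - 10)/(B + (-1 + B)/(2*B)) = (-10 + B)/(B + (-1 + B)/(2*B)))
-82*E(4) + C(9) = -164*4*(-10 + 4)/(-1 + 4 + 2*4**2) + 9 = -164*4*(-6)/(-1 + 4 + 2*16) + 9 = -164*4*(-6)/(-1 + 4 + 32) + 9 = -164*4*(-6)/35 + 9 = -82*(-48/35) + 9 = 3936/35 + 9 = 4251/35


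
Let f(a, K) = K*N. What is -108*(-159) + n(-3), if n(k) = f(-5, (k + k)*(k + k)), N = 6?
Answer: 17388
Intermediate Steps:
f(a, K) = 6*K (f(a, K) = K*6 = 6*K)
n(k) = 24*k² (n(k) = 6*((k + k)*(k + k)) = 6*((2*k)*(2*k)) = 6*(4*k²) = 24*k²)
-108*(-159) + n(-3) = -108*(-159) + 24*(-3)² = 17172 + 24*9 = 17172 + 216 = 17388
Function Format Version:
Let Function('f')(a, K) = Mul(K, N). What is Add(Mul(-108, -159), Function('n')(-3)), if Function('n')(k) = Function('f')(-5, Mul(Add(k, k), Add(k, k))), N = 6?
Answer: 17388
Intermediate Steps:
Function('f')(a, K) = Mul(6, K) (Function('f')(a, K) = Mul(K, 6) = Mul(6, K))
Function('n')(k) = Mul(24, Pow(k, 2)) (Function('n')(k) = Mul(6, Mul(Add(k, k), Add(k, k))) = Mul(6, Mul(Mul(2, k), Mul(2, k))) = Mul(6, Mul(4, Pow(k, 2))) = Mul(24, Pow(k, 2)))
Add(Mul(-108, -159), Function('n')(-3)) = Add(Mul(-108, -159), Mul(24, Pow(-3, 2))) = Add(17172, Mul(24, 9)) = Add(17172, 216) = 17388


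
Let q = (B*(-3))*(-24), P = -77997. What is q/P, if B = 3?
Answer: -72/25999 ≈ -0.0027693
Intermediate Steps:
q = 216 (q = (3*(-3))*(-24) = -9*(-24) = 216)
q/P = 216/(-77997) = 216*(-1/77997) = -72/25999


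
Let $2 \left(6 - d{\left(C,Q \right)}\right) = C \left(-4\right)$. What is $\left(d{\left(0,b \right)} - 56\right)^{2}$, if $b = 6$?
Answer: $2500$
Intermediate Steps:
$d{\left(C,Q \right)} = 6 + 2 C$ ($d{\left(C,Q \right)} = 6 - \frac{C \left(-4\right)}{2} = 6 - \frac{\left(-4\right) C}{2} = 6 + 2 C$)
$\left(d{\left(0,b \right)} - 56\right)^{2} = \left(\left(6 + 2 \cdot 0\right) - 56\right)^{2} = \left(\left(6 + 0\right) - 56\right)^{2} = \left(6 - 56\right)^{2} = \left(-50\right)^{2} = 2500$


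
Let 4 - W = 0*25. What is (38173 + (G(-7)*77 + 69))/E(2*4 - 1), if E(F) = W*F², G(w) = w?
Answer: 37703/196 ≈ 192.36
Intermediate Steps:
W = 4 (W = 4 - 0*25 = 4 - 1*0 = 4 + 0 = 4)
E(F) = 4*F²
(38173 + (G(-7)*77 + 69))/E(2*4 - 1) = (38173 + (-7*77 + 69))/((4*(2*4 - 1)²)) = (38173 + (-539 + 69))/((4*(8 - 1)²)) = (38173 - 470)/((4*7²)) = 37703/((4*49)) = 37703/196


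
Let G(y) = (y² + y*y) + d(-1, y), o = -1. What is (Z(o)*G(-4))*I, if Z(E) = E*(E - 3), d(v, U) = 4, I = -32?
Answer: -4608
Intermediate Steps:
G(y) = 4 + 2*y² (G(y) = (y² + y*y) + 4 = (y² + y²) + 4 = 2*y² + 4 = 4 + 2*y²)
Z(E) = E*(-3 + E)
(Z(o)*G(-4))*I = ((-(-3 - 1))*(4 + 2*(-4)²))*(-32) = ((-1*(-4))*(4 + 2*16))*(-32) = (4*(4 + 32))*(-32) = (4*36)*(-32) = 144*(-32) = -4608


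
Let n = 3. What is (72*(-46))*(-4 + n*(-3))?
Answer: 43056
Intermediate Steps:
(72*(-46))*(-4 + n*(-3)) = (72*(-46))*(-4 + 3*(-3)) = -3312*(-4 - 9) = -3312*(-13) = 43056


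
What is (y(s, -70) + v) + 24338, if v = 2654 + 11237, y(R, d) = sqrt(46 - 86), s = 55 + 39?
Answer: 38229 + 2*I*sqrt(10) ≈ 38229.0 + 6.3246*I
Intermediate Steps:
s = 94
y(R, d) = 2*I*sqrt(10) (y(R, d) = sqrt(-40) = 2*I*sqrt(10))
v = 13891
(y(s, -70) + v) + 24338 = (2*I*sqrt(10) + 13891) + 24338 = (13891 + 2*I*sqrt(10)) + 24338 = 38229 + 2*I*sqrt(10)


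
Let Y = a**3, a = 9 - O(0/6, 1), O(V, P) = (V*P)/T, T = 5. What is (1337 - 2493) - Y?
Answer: -1885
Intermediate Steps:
O(V, P) = P*V/5 (O(V, P) = (V*P)/5 = (P*V)*(1/5) = P*V/5)
a = 9 (a = 9 - 0/6/5 = 9 - 0*(1/6)/5 = 9 - 0/5 = 9 - 1*0 = 9 + 0 = 9)
Y = 729 (Y = 9**3 = 729)
(1337 - 2493) - Y = (1337 - 2493) - 1*729 = -1156 - 729 = -1885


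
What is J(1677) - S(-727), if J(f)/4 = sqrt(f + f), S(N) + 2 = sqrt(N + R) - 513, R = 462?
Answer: 515 + 4*sqrt(3354) - I*sqrt(265) ≈ 746.66 - 16.279*I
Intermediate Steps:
S(N) = -515 + sqrt(462 + N) (S(N) = -2 + (sqrt(N + 462) - 513) = -2 + (sqrt(462 + N) - 513) = -2 + (-513 + sqrt(462 + N)) = -515 + sqrt(462 + N))
J(f) = 4*sqrt(2)*sqrt(f) (J(f) = 4*sqrt(f + f) = 4*sqrt(2*f) = 4*(sqrt(2)*sqrt(f)) = 4*sqrt(2)*sqrt(f))
J(1677) - S(-727) = 4*sqrt(2)*sqrt(1677) - (-515 + sqrt(462 - 727)) = 4*sqrt(3354) - (-515 + sqrt(-265)) = 4*sqrt(3354) - (-515 + I*sqrt(265)) = 4*sqrt(3354) + (515 - I*sqrt(265)) = 515 + 4*sqrt(3354) - I*sqrt(265)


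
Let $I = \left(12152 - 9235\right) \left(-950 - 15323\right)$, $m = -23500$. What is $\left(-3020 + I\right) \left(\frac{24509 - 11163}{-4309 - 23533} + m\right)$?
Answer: $\frac{15530263963695453}{13921} \approx 1.1156 \cdot 10^{12}$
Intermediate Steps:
$I = -47468341$ ($I = 2917 \left(-16273\right) = -47468341$)
$\left(-3020 + I\right) \left(\frac{24509 - 11163}{-4309 - 23533} + m\right) = \left(-3020 - 47468341\right) \left(\frac{24509 - 11163}{-4309 - 23533} - 23500\right) = - 47471361 \left(\frac{13346}{-27842} - 23500\right) = - 47471361 \left(13346 \left(- \frac{1}{27842}\right) - 23500\right) = - 47471361 \left(- \frac{6673}{13921} - 23500\right) = \left(-47471361\right) \left(- \frac{327150173}{13921}\right) = \frac{15530263963695453}{13921}$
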